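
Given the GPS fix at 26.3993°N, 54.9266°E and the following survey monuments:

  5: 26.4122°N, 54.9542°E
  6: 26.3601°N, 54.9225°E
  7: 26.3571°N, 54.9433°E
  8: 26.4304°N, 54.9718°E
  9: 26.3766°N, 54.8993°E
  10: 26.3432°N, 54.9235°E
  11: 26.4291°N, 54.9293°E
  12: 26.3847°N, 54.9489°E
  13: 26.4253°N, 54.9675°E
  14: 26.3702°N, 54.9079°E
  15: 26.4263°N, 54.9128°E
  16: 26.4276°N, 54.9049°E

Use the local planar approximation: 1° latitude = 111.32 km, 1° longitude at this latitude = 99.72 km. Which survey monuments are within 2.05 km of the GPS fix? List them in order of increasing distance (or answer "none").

Distances from 26.3993°N, 54.9266°E:
5: √((0.0129·111.32)² + (0.0276·99.72)²) = √(2.062176 + 7.575001) = 3.1044 km
6: √((-0.0392·111.32)² + (-0.0041·99.72)²) = √(19.042262 + 0.167160) = 4.3829 km
7: √((-0.0422·111.32)² + (0.0167·99.72)²) = √(22.068423 + 2.773304) = 4.9841 km
8: √((0.0311·111.32)² + (0.0452·99.72)²) = √(11.985804 + 20.316150) = 5.6835 km
9: √((-0.0227·111.32)² + (-0.0273·99.72)²) = √(6.385547 + 7.411222) = 3.7144 km
10: √((-0.0561·111.32)² + (-0.0031·99.72)²) = √(39.000674 + 0.095563) = 6.2527 km
11: √((0.0298·111.32)² + (0.0027·99.72)²) = √(11.004718 + 0.072492) = 3.3282 km
12: √((-0.0146·111.32)² + (0.0223·99.72)²) = √(2.641509 + 4.945091) = 2.7544 km
13: √((0.0260·111.32)² + (0.0409·99.72)²) = √(8.377088 + 16.634554) = 5.0012 km
14: √((-0.0291·111.32)² + (-0.0187·99.72)²) = √(10.493790 + 3.477345) = 3.7378 km
15: √((0.0270·111.32)² + (-0.0138·99.72)²) = √(9.033872 + 1.893750) = 3.3057 km
16: √((0.0283·111.32)² + (-0.0217·99.72)²) = √(9.924743 + 4.682567) = 3.8220 km
Threshold 2.05 km: none within range.

none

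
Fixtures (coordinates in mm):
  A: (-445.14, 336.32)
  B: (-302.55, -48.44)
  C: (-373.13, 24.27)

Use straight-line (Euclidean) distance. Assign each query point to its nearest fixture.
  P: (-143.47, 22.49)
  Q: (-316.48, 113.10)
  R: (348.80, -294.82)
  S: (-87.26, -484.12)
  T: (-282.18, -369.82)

P at (-143.47, 22.49):
  A: √((-301.67)² + (313.83)²) = √(91004.7889 + 98489.2689) = 435.31 mm
  B: √((-159.08)² + (-70.93)²) = √(25306.4464 + 5031.0649) = 174.18 mm
  C: √((-229.66)² + (1.78)²) = √(52743.7156 + 3.1684) = 229.67 mm
  → nearest: B (174.18 mm)
Q at (-316.48, 113.10):
  A: √((-128.66)² + (223.22)²) = √(16553.3956 + 49827.1684) = 257.64 mm
  B: √((13.93)² + (-161.54)²) = √(194.0449 + 26095.1716) = 162.14 mm
  C: √((-56.65)² + (-88.83)²) = √(3209.2225 + 7890.7689) = 105.36 mm
  → nearest: C (105.36 mm)
R at (348.80, -294.82):
  A: √((-793.94)² + (631.14)²) = √(630340.7236 + 398337.6996) = 1014.24 mm
  B: √((-651.35)² + (246.38)²) = √(424256.8225 + 60703.1044) = 696.39 mm
  C: √((-721.93)² + (319.09)²) = √(521182.9249 + 101818.4281) = 789.30 mm
  → nearest: B (696.39 mm)
S at (-87.26, -484.12):
  A: √((-357.88)² + (820.44)²) = √(128078.0944 + 673121.7936) = 895.10 mm
  B: √((-215.29)² + (435.68)²) = √(46349.7841 + 189817.0624) = 485.97 mm
  C: √((-285.87)² + (508.39)²) = √(81721.6569 + 258460.3921) = 583.25 mm
  → nearest: B (485.97 mm)
T at (-282.18, -369.82):
  A: √((-162.96)² + (706.14)²) = √(26555.9616 + 498633.6996) = 724.70 mm
  B: √((-20.37)² + (321.38)²) = √(414.9369 + 103285.1044) = 322.02 mm
  C: √((-90.95)² + (394.09)²) = √(8271.9025 + 155306.9281) = 404.45 mm
  → nearest: B (322.02 mm)

P→B; Q→C; R→B; S→B; T→B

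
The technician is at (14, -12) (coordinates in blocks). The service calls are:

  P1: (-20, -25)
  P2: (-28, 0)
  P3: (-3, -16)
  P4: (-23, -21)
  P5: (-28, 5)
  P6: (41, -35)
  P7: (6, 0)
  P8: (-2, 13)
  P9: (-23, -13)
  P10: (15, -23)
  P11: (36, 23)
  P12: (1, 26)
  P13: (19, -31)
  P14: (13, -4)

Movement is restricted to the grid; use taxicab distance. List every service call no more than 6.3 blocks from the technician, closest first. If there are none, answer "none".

Distances from (14, -12):
P1: |-34| + |-13| = 34 + 13 = 47 blocks
P2: |-42| + |12| = 42 + 12 = 54 blocks
P3: |-17| + |-4| = 17 + 4 = 21 blocks
P4: |-37| + |-9| = 37 + 9 = 46 blocks
P5: |-42| + |17| = 42 + 17 = 59 blocks
P6: |27| + |-23| = 27 + 23 = 50 blocks
P7: |-8| + |12| = 8 + 12 = 20 blocks
P8: |-16| + |25| = 16 + 25 = 41 blocks
P9: |-37| + |-1| = 37 + 1 = 38 blocks
P10: |1| + |-11| = 1 + 11 = 12 blocks
P11: |22| + |35| = 22 + 35 = 57 blocks
P12: |-13| + |38| = 13 + 38 = 51 blocks
P13: |5| + |-19| = 5 + 19 = 24 blocks
P14: |-1| + |8| = 1 + 8 = 9 blocks
Threshold 6.3 blocks: none within range.

none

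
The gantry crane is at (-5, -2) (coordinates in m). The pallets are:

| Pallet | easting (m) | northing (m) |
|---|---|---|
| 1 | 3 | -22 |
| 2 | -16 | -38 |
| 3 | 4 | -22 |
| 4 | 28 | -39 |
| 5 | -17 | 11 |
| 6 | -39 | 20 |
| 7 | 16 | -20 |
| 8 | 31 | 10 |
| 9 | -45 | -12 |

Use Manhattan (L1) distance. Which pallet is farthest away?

Distances from (-5, -2):
1: 28 m
2: 47 m
3: 29 m
4: 70 m
5: 25 m
6: 56 m
7: 39 m
8: 48 m
9: 50 m
Maximum: 4 at 70 m.

4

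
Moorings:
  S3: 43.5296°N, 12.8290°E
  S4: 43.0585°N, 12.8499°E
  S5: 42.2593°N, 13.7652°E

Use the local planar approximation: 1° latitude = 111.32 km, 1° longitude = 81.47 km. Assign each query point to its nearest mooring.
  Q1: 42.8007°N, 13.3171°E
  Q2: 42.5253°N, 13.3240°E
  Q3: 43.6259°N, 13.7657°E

Q1→S4; Q2→S5; Q3→S3

Q1 at 42.8007°N, 13.3171°E:
  S3: 90.3614 km
  S4: 47.6694 km
  S5: 70.4631 km
  → nearest: S4 (47.6694 km)
Q2 at 42.5253°N, 13.3240°E:
  S3: 118.8498 km
  S4: 70.8167 km
  S5: 46.5707 km
  → nearest: S5 (46.5707 km)
Q3 at 43.6259°N, 13.7657°E:
  S3: 77.0622 km
  S4: 97.7561 km
  S5: 152.1299 km
  → nearest: S3 (77.0622 km)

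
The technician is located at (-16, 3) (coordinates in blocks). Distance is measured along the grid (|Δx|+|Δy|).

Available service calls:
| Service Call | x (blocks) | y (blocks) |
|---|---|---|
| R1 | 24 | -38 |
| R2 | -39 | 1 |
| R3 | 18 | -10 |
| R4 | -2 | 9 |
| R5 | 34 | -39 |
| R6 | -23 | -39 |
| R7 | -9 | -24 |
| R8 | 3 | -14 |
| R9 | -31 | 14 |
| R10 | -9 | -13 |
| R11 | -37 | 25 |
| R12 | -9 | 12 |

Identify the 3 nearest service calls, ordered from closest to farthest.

R12, R4, R10

Distances from (-16, 3):
R1: |40| + |-41| = 40 + 41 = 81 blocks
R2: |-23| + |-2| = 23 + 2 = 25 blocks
R3: |34| + |-13| = 34 + 13 = 47 blocks
R4: |14| + |6| = 14 + 6 = 20 blocks
R5: |50| + |-42| = 50 + 42 = 92 blocks
R6: |-7| + |-42| = 7 + 42 = 49 blocks
R7: |7| + |-27| = 7 + 27 = 34 blocks
R8: |19| + |-17| = 19 + 17 = 36 blocks
R9: |-15| + |11| = 15 + 11 = 26 blocks
R10: |7| + |-16| = 7 + 16 = 23 blocks
R11: |-21| + |22| = 21 + 22 = 43 blocks
R12: |7| + |9| = 7 + 9 = 16 blocks
Sorted: R12 (16 blocks) < R4 (20 blocks) < R10 (23 blocks) < R2 (25 blocks) < R9 (26 blocks) < …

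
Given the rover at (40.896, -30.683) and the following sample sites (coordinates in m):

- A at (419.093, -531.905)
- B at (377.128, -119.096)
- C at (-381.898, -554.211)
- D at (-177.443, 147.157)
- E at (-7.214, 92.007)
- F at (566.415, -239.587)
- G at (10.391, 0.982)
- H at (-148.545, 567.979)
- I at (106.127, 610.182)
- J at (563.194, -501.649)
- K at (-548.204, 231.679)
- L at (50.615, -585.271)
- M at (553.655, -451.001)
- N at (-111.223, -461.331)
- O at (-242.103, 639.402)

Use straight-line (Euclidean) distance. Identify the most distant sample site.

O

Distances from (40.896, -30.683):
A: 627.898 m
B: 347.662 m
C: 672.931 m
D: 281.601 m
E: 131.785 m
F: 565.518 m
G: 43.968 m
H: 627.920 m
I: 644.176 m
J: 703.281 m
K: 644.882 m
L: 554.673 m
M: 663.015 m
N: 456.725 m
O: 727.394 m
Maximum: O at 727.394 m.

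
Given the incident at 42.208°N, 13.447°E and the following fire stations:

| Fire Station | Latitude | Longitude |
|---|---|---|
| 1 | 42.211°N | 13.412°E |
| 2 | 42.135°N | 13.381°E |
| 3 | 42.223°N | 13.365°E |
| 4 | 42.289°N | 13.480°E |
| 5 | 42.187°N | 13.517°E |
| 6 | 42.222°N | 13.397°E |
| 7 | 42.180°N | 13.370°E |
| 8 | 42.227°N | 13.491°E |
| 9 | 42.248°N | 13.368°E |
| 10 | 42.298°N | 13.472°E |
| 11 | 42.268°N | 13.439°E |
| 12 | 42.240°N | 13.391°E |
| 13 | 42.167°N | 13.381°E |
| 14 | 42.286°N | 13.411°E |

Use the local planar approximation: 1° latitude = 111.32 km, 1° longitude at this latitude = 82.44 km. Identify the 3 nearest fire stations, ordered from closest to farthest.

1, 8, 6

Distances from 42.208°N, 13.447°E:
1: 2.905 km
2: 9.780 km
3: 6.963 km
4: 9.418 km
5: 6.226 km
6: 4.407 km
7: 7.072 km
8: 4.199 km
9: 7.889 km
10: 10.229 km
11: 6.712 km
12: 5.831 km
13: 7.102 km
14: 9.176 km
Sorted: 1 (2.905 km) < 8 (4.199 km) < 6 (4.407 km) < 12 (5.831 km) < 5 (6.226 km) < …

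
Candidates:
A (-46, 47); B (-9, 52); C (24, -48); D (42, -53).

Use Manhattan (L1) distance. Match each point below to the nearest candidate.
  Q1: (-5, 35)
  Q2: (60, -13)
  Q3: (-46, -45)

Q1→B; Q2→D; Q3→C

Q1 at (-5, 35):
  A: |-41| + |12| = 41 + 12 = 53
  B: |-4| + |17| = 4 + 17 = 21
  C: |29| + |-83| = 29 + 83 = 112
  D: |47| + |-88| = 47 + 88 = 135
  → nearest: B (21)
Q2 at (60, -13):
  A: |-106| + |60| = 106 + 60 = 166
  B: |-69| + |65| = 69 + 65 = 134
  C: |-36| + |-35| = 36 + 35 = 71
  D: |-18| + |-40| = 18 + 40 = 58
  → nearest: D (58)
Q3 at (-46, -45):
  A: |0| + |92| = 0 + 92 = 92
  B: |37| + |97| = 37 + 97 = 134
  C: |70| + |-3| = 70 + 3 = 73
  D: |88| + |-8| = 88 + 8 = 96
  → nearest: C (73)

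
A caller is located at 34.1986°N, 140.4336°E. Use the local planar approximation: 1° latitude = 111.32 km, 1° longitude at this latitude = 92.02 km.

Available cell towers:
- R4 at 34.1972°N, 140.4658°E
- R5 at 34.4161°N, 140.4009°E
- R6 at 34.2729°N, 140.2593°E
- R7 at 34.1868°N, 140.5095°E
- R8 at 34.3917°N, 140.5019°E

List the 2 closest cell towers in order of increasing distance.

R4, R7

Distances from 34.1986°N, 140.4336°E:
R4: 2.9671 km
R5: 24.3984 km
R6: 18.0461 km
R7: 7.1068 km
R8: 22.3959 km
Sorted: R4 (2.9671 km) < R7 (7.1068 km) < R6 (18.0461 km) < R8 (22.3959 km) < …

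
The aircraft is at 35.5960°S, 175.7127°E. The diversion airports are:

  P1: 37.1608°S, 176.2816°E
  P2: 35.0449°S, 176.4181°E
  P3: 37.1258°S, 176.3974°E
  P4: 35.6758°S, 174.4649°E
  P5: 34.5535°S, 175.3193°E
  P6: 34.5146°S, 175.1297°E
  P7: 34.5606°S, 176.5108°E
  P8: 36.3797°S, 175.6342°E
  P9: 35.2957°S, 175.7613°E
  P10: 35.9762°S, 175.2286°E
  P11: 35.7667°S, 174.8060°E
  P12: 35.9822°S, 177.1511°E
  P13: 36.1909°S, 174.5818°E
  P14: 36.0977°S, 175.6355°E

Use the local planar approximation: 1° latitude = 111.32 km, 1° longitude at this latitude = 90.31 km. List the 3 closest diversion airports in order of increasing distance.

Distances from 35.5960°S, 175.7127°E:
P1: √((-1.5648·111.32)² + (0.5689·90.31)²) = √(30343.387984 + 2639.633018) = 181.6123 km
P2: √((0.5511·111.32)² + (0.7054·90.31)²) = √(3763.632563 + 4058.285489) = 88.4416 km
P3: √((-1.5298·111.32)² + (0.6847·90.31)²) = √(29001.182649 + 3823.599008) = 181.1761 km
P4: √((-0.0798·111.32)² + (-1.2478·90.31)²) = √(78.913658 + 12698.769702) = 113.0384 km
P5: √((1.0425·111.32)² + (-0.3934·90.31)²) = √(13467.857811 + 1262.235515) = 121.3676 km
P6: √((1.0814·111.32)² + (-0.5830·90.31)²) = √(14491.693023 + 2772.099370) = 131.3918 km
P7: √((1.0354·111.32)² + (0.7981·90.31)²) = √(13285.035419 + 5195.009023) = 135.9413 km
P8: √((-0.7837·111.32)² + (-0.0785·90.31)²) = √(7611.076531 + 50.258671) = 87.5291 km
P9: √((0.3003·111.32)² + (0.0486·90.31)²) = √(1117.524517 + 19.263900) = 33.7163 km
P10: √((-0.3802·111.32)² + (-0.4841·90.31)²) = √(1791.309464 + 1911.357169) = 60.8495 km
P11: √((-0.1707·111.32)² + (-0.9067·90.31)²) = √(361.088317 + 6705.002066) = 84.0600 km
P12: √((-0.3862·111.32)² + (1.4384·90.31)²) = √(1848.293492 + 16874.504663) = 136.8313 km
P13: √((-0.5949·111.32)² + (-1.1309·90.31)²) = √(4385.653672 + 10430.859429) = 121.7231 km
P14: √((-0.5017·111.32)² + (-0.0772·90.31)²) = √(3119.138055 + 48.607836) = 56.2827 km
Sorted: P9 (33.7163 km) < P14 (56.2827 km) < P10 (60.8495 km) < P11 (84.0600 km) < P8 (87.5291 km) < …

P9, P14, P10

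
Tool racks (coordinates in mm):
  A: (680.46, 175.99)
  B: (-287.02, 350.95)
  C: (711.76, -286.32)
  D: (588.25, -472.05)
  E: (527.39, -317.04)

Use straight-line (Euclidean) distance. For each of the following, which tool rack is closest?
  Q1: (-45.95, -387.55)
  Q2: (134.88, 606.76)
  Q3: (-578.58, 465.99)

Q1 at (-45.95, -387.55):
  A: √((726.41)² + (563.54)²) = √(527671.4881 + 317577.3316) = 919.37 mm
  B: √((-241.07)² + (738.50)²) = √(58114.7449 + 545382.2500) = 776.85 mm
  C: √((757.71)² + (101.23)²) = √(574124.4441 + 10247.5129) = 764.44 mm
  D: √((634.20)² + (-84.50)²) = √(402209.6400 + 7140.2500) = 639.80 mm
  E: √((573.34)² + (70.51)²) = √(328718.7556 + 4971.6601) = 577.66 mm
  → nearest: E (577.66 mm)
Q2 at (134.88, 606.76):
  A: √((545.58)² + (-430.77)²) = √(297657.5364 + 185562.7929) = 695.14 mm
  B: √((-421.90)² + (-255.81)²) = √(177999.6100 + 65438.7561) = 493.39 mm
  C: √((576.88)² + (-893.08)²) = √(332790.5344 + 797591.8864) = 1063.19 mm
  D: √((453.37)² + (-1078.81)²) = √(205544.3569 + 1163831.0161) = 1170.20 mm
  E: √((392.51)² + (-923.80)²) = √(154064.1001 + 853406.4400) = 1003.73 mm
  → nearest: B (493.39 mm)
Q3 at (-578.58, 465.99):
  A: √((1259.04)² + (-290.00)²) = √(1585181.7216 + 84100.0000) = 1292.01 mm
  B: √((291.56)² + (-115.04)²) = √(85007.2336 + 13234.2016) = 313.43 mm
  C: √((1290.34)² + (-752.31)²) = √(1664977.3156 + 565970.3361) = 1493.64 mm
  D: √((1166.83)² + (-938.04)²) = √(1361492.2489 + 879919.0416) = 1497.13 mm
  E: √((1105.97)² + (-783.03)²) = √(1223169.6409 + 613135.9809) = 1355.10 mm
  → nearest: B (313.43 mm)

Q1→E; Q2→B; Q3→B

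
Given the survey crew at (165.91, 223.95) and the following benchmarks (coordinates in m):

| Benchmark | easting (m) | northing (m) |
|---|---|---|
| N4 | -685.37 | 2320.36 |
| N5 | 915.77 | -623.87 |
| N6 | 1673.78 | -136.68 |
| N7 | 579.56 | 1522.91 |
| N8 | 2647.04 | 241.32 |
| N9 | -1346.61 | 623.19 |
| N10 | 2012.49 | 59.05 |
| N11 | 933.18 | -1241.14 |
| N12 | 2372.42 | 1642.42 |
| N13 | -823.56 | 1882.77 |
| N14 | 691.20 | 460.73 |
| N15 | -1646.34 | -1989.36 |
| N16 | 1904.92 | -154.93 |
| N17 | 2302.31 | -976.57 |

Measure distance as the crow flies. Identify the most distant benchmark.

N15

Distances from (165.91, 223.95):
N4: √((-851.28)² + (2096.41)²) = √(724677.6384 + 4394934.8881) = 2262.66 m
N5: √((749.86)² + (-847.82)²) = √(562290.0196 + 718798.7524) = 1131.85 m
N6: √((1507.87)² + (-360.63)²) = √(2273671.9369 + 130053.9969) = 1550.40 m
N7: √((413.65)² + (1298.96)²) = √(171106.3225 + 1687297.0816) = 1363.23 m
N8: √((2481.13)² + (17.37)²) = √(6156006.0769 + 301.7169) = 2481.19 m
N9: √((-1512.52)² + (399.24)²) = √(2287716.7504 + 159392.5776) = 1564.32 m
N10: √((1846.58)² + (-164.90)²) = √(3409857.6964 + 27192.0100) = 1853.93 m
N11: √((767.27)² + (-1465.09)²) = √(588703.2529 + 2146488.7081) = 1653.84 m
N12: √((2206.51)² + (1418.47)²) = √(4868686.3801 + 2012057.1409) = 2623.12 m
N13: √((-989.47)² + (1658.82)²) = √(979050.8809 + 2751683.7924) = 1931.51 m
N14: √((525.29)² + (236.78)²) = √(275929.5841 + 56064.7684) = 576.19 m
N15: √((-1812.25)² + (-2213.31)²) = √(3284250.0625 + 4898741.1561) = 2860.59 m
N16: √((1739.01)² + (-378.88)²) = √(3024155.7801 + 143550.0544) = 1779.80 m
N17: √((2136.40)² + (-1200.52)²) = √(4564204.9600 + 1441248.2704) = 2450.60 m
Maximum: N15 at 2860.59 m.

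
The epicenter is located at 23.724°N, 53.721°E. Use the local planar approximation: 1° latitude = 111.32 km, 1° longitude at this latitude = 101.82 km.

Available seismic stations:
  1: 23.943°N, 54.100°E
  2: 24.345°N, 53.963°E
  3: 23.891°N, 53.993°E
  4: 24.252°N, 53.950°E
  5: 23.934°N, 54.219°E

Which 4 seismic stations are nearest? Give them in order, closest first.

Distances from 23.724°N, 53.721°E:
1: 45.645 km
2: 73.390 km
3: 33.356 km
4: 63.233 km
5: 55.836 km
Sorted: 3 (33.356 km) < 1 (45.645 km) < 5 (55.836 km) < 4 (63.233 km) < 2 (73.390 km)

3, 1, 5, 4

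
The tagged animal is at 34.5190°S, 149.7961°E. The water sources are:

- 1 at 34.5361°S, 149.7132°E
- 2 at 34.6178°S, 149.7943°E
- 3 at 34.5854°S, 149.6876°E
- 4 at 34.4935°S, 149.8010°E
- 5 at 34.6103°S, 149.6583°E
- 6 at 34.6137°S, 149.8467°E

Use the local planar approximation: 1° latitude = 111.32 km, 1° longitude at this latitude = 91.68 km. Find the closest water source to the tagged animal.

Distances from 34.5190°S, 149.7961°E:
1: √((-0.0171·111.32)² + (-0.0829·91.68)²) = √(3.623586 + 57.764134) = 7.8350 km
2: √((-0.0988·111.32)² + (-0.0018·91.68)²) = √(120.965155 + 0.027233) = 10.9997 km
3: √((-0.0664·111.32)² + (-0.1085·91.68)²) = √(54.636460 + 98.948379) = 12.3929 km
4: √((0.0255·111.32)² + (0.0049·91.68)²) = √(8.057991 + 0.201809) = 2.8740 km
5: √((-0.0913·111.32)² + (-0.1378·91.68)²) = √(103.297057 + 159.605423) = 16.2143 km
6: √((-0.0947·111.32)² + (0.0506·91.68)²) = √(111.133848 + 21.520395) = 11.5176 km
Minimum: 4 at 2.8740 km.

4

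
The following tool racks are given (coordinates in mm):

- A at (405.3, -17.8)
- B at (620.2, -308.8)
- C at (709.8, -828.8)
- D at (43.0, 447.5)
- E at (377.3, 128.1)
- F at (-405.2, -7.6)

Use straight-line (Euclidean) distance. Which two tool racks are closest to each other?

A and E

Pairwise distances:
A–B: 361.7 mm
A–C: 866.3 mm
A–D: 589.7 mm
A–E: 148.6 mm
A–F: 810.6 mm
B–C: 527.7 mm
B–D: 951.4 mm
B–E: 499.9 mm
B–F: 1068.7 mm
C–D: 1440.0 mm
C–E: 1013.0 mm
C–F: 1384.8 mm
D–E: 462.4 mm
D–F: 638.7 mm
E–F: 794.2 mm
Closest pair: A–E at 148.6 mm.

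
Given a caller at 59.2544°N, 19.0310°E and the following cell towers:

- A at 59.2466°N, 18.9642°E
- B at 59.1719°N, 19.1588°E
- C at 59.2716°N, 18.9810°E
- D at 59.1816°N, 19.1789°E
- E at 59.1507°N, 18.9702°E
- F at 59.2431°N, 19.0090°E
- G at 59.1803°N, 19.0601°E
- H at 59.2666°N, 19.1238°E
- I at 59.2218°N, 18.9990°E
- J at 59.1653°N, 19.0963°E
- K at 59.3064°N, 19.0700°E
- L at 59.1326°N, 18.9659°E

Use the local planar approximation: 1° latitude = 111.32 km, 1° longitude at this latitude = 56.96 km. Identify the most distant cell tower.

L

Distances from 59.2544°N, 19.0310°E:
A: √((-0.0078·111.32)² + (-0.0668·56.96)²) = √(0.753938 + 14.477477) = 3.9027 km
B: √((-0.0825·111.32)² + (0.1278·56.96)²) = √(84.344019 + 52.990946) = 11.7190 km
C: √((0.0172·111.32)² + (-0.0500·56.96)²) = √(3.666091 + 8.111104) = 3.4318 km
D: √((-0.0728·111.32)² + (0.1479·56.96)²) = √(65.676372 + 70.970246) = 11.6896 km
E: √((-0.1037·111.32)² + (-0.0608·56.96)²) = √(133.261258 + 11.993533) = 12.0522 km
F: √((-0.0113·111.32)² + (-0.0220·56.96)²) = √(1.582353 + 1.570310) = 1.7756 km
G: √((-0.0741·111.32)² + (0.0291·56.96)²) = √(68.042899 + 2.747426) = 8.4137 km
H: √((0.0122·111.32)² + (0.0928·56.96)²) = √(1.844446 + 27.940612) = 5.4576 km
I: √((-0.0326·111.32)² + (-0.0320·56.96)²) = √(13.169873 + 3.322308) = 4.0611 km
J: √((-0.0891·111.32)² + (0.0653·56.96)²) = √(98.378864 + 13.834591) = 10.5931 km
K: √((0.0520·111.32)² + (0.0390·56.96)²) = √(33.508353 + 4.934796) = 6.2003 km
L: √((-0.1218·111.32)² + (-0.0651·56.96)²) = √(183.840407 + 13.749976) = 14.0567 km
Maximum: L at 14.0567 km.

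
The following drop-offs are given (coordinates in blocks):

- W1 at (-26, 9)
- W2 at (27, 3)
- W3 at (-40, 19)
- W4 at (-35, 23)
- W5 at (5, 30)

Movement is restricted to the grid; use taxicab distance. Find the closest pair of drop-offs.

W3 and W4

Pairwise distances:
W1–W2: 59 blocks
W1–W3: 24 blocks
W1–W4: 23 blocks
W1–W5: 52 blocks
W2–W3: 83 blocks
W2–W4: 82 blocks
W2–W5: 49 blocks
W3–W4: 9 blocks
W3–W5: 56 blocks
W4–W5: 47 blocks
Closest pair: W3–W4 at 9 blocks.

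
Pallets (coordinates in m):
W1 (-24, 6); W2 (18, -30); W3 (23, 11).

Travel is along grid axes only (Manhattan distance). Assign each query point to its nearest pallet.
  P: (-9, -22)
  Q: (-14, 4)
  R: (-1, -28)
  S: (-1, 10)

P at (-9, -22):
  W1: 43 m
  W2: 35 m
  W3: 65 m
  → nearest: W2 (35 m)
Q at (-14, 4):
  W1: 12 m
  W2: 66 m
  W3: 44 m
  → nearest: W1 (12 m)
R at (-1, -28):
  W1: 57 m
  W2: 21 m
  W3: 63 m
  → nearest: W2 (21 m)
S at (-1, 10):
  W1: 27 m
  W2: 59 m
  W3: 25 m
  → nearest: W3 (25 m)

P→W2; Q→W1; R→W2; S→W3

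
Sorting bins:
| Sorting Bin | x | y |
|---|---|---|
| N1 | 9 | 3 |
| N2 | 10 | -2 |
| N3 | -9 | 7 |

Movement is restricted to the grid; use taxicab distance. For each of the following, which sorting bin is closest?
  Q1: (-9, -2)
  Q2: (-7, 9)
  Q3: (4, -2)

Q1 at (-9, -2):
  N1: 23
  N2: 19
  N3: 9
  → nearest: N3 (9)
Q2 at (-7, 9):
  N1: 22
  N2: 28
  N3: 4
  → nearest: N3 (4)
Q3 at (4, -2):
  N1: 10
  N2: 6
  N3: 22
  → nearest: N2 (6)

Q1→N3; Q2→N3; Q3→N2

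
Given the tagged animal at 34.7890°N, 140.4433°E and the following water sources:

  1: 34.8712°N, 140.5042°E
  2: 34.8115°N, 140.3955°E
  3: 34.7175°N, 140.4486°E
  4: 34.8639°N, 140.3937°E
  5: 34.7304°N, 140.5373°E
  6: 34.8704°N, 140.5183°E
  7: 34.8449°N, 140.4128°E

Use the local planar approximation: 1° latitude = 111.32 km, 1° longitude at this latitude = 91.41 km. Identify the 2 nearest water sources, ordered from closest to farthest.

2, 7

Distances from 34.7890°N, 140.4433°E:
1: 10.7108 km
2: 5.0364 km
3: 7.9741 km
4: 9.4909 km
5: 10.7882 km
6: 11.3627 km
7: 6.8188 km
Sorted: 2 (5.0364 km) < 7 (6.8188 km) < 3 (7.9741 km) < 4 (9.4909 km) < …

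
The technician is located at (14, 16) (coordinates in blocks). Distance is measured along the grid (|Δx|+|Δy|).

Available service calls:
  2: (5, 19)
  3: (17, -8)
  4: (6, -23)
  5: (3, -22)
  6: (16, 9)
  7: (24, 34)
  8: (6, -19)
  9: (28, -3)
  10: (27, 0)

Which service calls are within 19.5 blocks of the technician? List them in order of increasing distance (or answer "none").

Distances from (14, 16):
2: |-9| + |3| = 9 + 3 = 12 blocks
3: |3| + |-24| = 3 + 24 = 27 blocks
4: |-8| + |-39| = 8 + 39 = 47 blocks
5: |-11| + |-38| = 11 + 38 = 49 blocks
6: |2| + |-7| = 2 + 7 = 9 blocks
7: |10| + |18| = 10 + 18 = 28 blocks
8: |-8| + |-35| = 8 + 35 = 43 blocks
9: |14| + |-19| = 14 + 19 = 33 blocks
10: |13| + |-16| = 13 + 16 = 29 blocks
Threshold 19.5 blocks: 6 (9 blocks), 2 (12 blocks) are within range.

6, 2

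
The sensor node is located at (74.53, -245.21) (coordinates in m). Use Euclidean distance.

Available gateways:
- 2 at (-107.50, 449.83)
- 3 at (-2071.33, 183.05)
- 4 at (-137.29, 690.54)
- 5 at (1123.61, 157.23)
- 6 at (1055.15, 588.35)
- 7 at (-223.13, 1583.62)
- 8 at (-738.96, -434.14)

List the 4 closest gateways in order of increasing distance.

2, 8, 4, 5

Distances from (74.53, -245.21):
2: √((-182.03)² + (695.04)²) = √(33134.9209 + 483080.6016) = 718.48 m
3: √((-2145.86)² + (428.26)²) = √(4604715.1396 + 183406.6276) = 2188.18 m
4: √((-211.82)² + (935.75)²) = √(44867.7124 + 875628.0625) = 959.42 m
5: √((1049.08)² + (402.44)²) = √(1100568.8464 + 161957.9536) = 1123.62 m
6: √((980.62)² + (833.56)²) = √(961615.5844 + 694822.2736) = 1287.03 m
7: √((-297.66)² + (1828.83)²) = √(88601.4756 + 3344619.1689) = 1852.90 m
8: √((-813.49)² + (-188.93)²) = √(661765.9801 + 35694.5449) = 835.14 m
Sorted: 2 (718.48 m) < 8 (835.14 m) < 4 (959.42 m) < 5 (1123.62 m) < 6 (1287.03 m) < 7 (1852.90 m) < …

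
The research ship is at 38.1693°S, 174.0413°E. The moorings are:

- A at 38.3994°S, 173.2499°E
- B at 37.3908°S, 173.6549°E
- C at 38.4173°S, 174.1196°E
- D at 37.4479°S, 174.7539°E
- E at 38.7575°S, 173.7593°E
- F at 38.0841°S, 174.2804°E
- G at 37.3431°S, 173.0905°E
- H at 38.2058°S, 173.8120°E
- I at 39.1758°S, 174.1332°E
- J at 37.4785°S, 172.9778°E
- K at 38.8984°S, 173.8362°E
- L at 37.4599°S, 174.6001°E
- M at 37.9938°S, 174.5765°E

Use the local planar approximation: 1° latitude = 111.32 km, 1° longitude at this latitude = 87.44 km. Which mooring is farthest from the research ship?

Distances from 38.1693°S, 174.0413°E:
A: √((-0.2301·111.32)² + (-0.7914·87.44)²) = √(656.114495 + 4788.642214) = 73.7886 km
B: √((0.7785·111.32)² + (-0.3864·87.44)²) = √(7510.409705 + 1141.548935) = 93.0159 km
C: √((-0.2480·111.32)² + (0.0783·87.44)²) = √(762.166326 + 46.875274) = 28.4437 km
D: √((0.7214·111.32)² + (0.7126·87.44)²) = √(6449.093468 + 3882.504197) = 101.6445 km
E: √((-0.5882·111.32)² + (-0.2820·87.44)²) = √(4287.424010 + 608.020909) = 69.9675 km
F: √((0.0852·111.32)² + (0.2391·87.44)²) = √(89.955057 + 437.098635) = 22.9576 km
G: √((0.8262·111.32)² + (-0.9508·87.44)²) = √(8458.956208 + 6911.919063) = 123.9793 km
H: √((-0.0365·111.32)² + (-0.2293·87.44)²) = √(16.509432 + 402.002179) = 20.4576 km
I: √((-1.0065·111.32)² + (0.0919·87.44)²) = √(12553.763819 + 64.573053) = 112.3314 km
J: √((0.6908·111.32)² + (-1.0635·87.44)²) = √(5913.587853 + 8647.593897) = 120.6697 km
K: √((-0.7291·111.32)² + (-0.2051·87.44)²) = √(6587.499447 + 321.626347) = 83.1212 km
L: √((0.7094·111.32)² + (0.5588·87.44)²) = √(6236.325340 + 2387.443446) = 92.8642 km
M: √((0.1755·111.32)² + (0.5352·87.44)²) = √(381.681084 + 2190.042321) = 50.7122 km
Maximum: G at 123.9793 km.

G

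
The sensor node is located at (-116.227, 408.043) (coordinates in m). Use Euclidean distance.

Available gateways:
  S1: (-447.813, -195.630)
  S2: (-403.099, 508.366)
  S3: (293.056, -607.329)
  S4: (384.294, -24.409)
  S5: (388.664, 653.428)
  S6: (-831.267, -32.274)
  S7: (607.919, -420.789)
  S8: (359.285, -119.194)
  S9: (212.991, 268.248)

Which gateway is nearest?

Distances from (-116.227, 408.043):
S1: √((-331.586)² + (-603.673)²) = √(109949.27540 + 364421.09093) = 688.746 m
S2: √((-286.872)² + (100.323)²) = √(82295.54438 + 10064.70433) = 303.908 m
S3: √((409.283)² + (-1015.372)²) = √(167512.57409 + 1030980.29838) = 1094.757 m
S4: √((500.521)² + (-432.452)²) = √(250521.27144 + 187014.73230) = 661.465 m
S5: √((504.891)² + (245.385)²) = √(254914.92188 + 60213.79822) = 561.363 m
S6: √((-715.040)² + (-440.317)²) = √(511282.20160 + 193879.06049) = 839.739 m
S7: √((724.146)² + (-828.832)²) = √(524387.42932 + 686962.48422) = 1100.613 m
S8: √((475.512)² + (-527.237)²) = √(226111.66214 + 277978.85417) = 709.993 m
S9: √((329.218)² + (-139.795)²) = √(108384.49152 + 19542.64203) = 357.669 m
Minimum: S2 at 303.908 m.

S2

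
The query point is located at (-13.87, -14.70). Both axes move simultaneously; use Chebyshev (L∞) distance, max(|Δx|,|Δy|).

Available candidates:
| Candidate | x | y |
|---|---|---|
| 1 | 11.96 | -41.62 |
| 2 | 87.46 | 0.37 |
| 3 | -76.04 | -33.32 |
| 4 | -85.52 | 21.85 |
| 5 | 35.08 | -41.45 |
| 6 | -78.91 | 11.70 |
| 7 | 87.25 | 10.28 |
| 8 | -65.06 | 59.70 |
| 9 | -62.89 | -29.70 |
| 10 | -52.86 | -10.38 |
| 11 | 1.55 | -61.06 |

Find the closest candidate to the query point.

Distances from (-13.87, -14.70):
1: max(|25.83|, |-26.92|) = 26.92
2: max(|101.33|, |15.07|) = 101.33
3: max(|-62.17|, |-18.62|) = 62.17
4: max(|-71.65|, |36.55|) = 71.65
5: max(|48.95|, |-26.75|) = 48.95
6: max(|-65.04|, |26.40|) = 65.04
7: max(|101.12|, |24.98|) = 101.12
8: max(|-51.19|, |74.40|) = 74.40
9: max(|-49.02|, |-15.00|) = 49.02
10: max(|-38.99|, |4.32|) = 38.99
11: max(|15.42|, |-46.36|) = 46.36
Minimum: 1 at 26.92.

1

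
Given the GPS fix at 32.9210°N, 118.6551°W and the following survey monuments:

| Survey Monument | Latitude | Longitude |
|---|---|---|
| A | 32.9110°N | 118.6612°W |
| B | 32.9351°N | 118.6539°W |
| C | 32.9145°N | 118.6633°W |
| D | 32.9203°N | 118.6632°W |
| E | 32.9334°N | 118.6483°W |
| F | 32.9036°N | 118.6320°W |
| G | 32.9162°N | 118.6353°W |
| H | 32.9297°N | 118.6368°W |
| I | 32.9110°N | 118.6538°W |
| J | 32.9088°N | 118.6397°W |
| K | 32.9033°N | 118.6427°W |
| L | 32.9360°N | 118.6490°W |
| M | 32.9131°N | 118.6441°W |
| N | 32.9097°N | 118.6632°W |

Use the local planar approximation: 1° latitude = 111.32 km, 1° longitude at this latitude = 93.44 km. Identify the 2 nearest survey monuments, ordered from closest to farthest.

D, C

Distances from 32.9210°N, 118.6551°W:
A: √((-0.0100·111.32)² + (-0.0061·93.44)²) = √(1.239214 + 0.324882) = 1.2506 km
B: √((0.0141·111.32)² + (0.0012·93.44)²) = √(2.463682 + 0.012573) = 1.5736 km
C: √((-0.0065·111.32)² + (-0.0082·93.44)²) = √(0.523568 + 0.587075) = 1.0539 km
D: √((-0.0007·111.32)² + (-0.0081·93.44)²) = √(0.006072 + 0.572843) = 0.7609 km
E: √((0.0124·111.32)² + (0.0068·93.44)²) = √(1.905416 + 0.403723) = 1.5196 km
F: √((-0.0174·111.32)² + (0.0231·93.44)²) = √(3.751845 + 4.658967) = 2.9001 km
G: √((-0.0048·111.32)² + (0.0198·93.44)²) = √(0.285515 + 3.422914) = 1.9257 km
H: √((0.0087·111.32)² + (0.0183·93.44)²) = √(0.937961 + 2.923936) = 1.9652 km
I: √((-0.0100·111.32)² + (0.0013·93.44)²) = √(1.239214 + 0.014755) = 1.1198 km
J: √((-0.0122·111.32)² + (0.0154·93.44)²) = √(1.844446 + 2.070652) = 1.9787 km
K: √((-0.0177·111.32)² + (0.0124·93.44)²) = √(3.882334 + 1.342484) = 2.2858 km
L: √((0.0150·111.32)² + (0.0061·93.44)²) = √(2.788232 + 0.324882) = 1.7644 km
M: √((-0.0079·111.32)² + (0.0110·93.44)²) = √(0.773394 + 1.056455) = 1.3527 km
N: √((-0.0113·111.32)² + (-0.0081·93.44)²) = √(1.582353 + 0.572843) = 1.4681 km
Sorted: D (0.7609 km) < C (1.0539 km) < I (1.1198 km) < A (1.2506 km) < …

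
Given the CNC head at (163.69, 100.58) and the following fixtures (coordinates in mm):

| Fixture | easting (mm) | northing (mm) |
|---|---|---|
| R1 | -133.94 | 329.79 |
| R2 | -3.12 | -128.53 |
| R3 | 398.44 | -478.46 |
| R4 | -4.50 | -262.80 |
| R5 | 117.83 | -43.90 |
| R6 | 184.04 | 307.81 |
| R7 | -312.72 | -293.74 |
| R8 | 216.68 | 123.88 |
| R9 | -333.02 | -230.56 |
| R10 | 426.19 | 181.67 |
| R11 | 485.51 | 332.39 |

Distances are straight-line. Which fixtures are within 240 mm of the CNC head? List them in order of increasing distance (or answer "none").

Distances from (163.69, 100.58):
R1: √((-297.63)² + (229.21)²) = √(88583.6169 + 52537.2241) = 375.66 mm
R2: √((-166.81)² + (-229.11)²) = √(27825.5761 + 52491.3921) = 283.40 mm
R3: √((234.75)² + (-579.04)²) = √(55107.5625 + 335287.3216) = 624.82 mm
R4: √((-168.19)² + (-363.38)²) = √(28287.8761 + 132045.0244) = 400.42 mm
R5: √((-45.86)² + (-144.48)²) = √(2103.1396 + 20874.4704) = 151.58 mm
R6: √((20.35)² + (207.23)²) = √(414.1225 + 42944.2729) = 208.23 mm
R7: √((-476.41)² + (-394.32)²) = √(226966.4881 + 155488.2624) = 618.43 mm
R8: √((52.99)² + (23.30)²) = √(2807.9401 + 542.8900) = 57.89 mm
R9: √((-496.71)² + (-331.14)²) = √(246720.8241 + 109653.6996) = 596.97 mm
R10: √((262.50)² + (81.09)²) = √(68906.2500 + 6575.5881) = 274.74 mm
R11: √((321.82)² + (231.81)²) = √(103568.1124 + 53735.8761) = 396.62 mm
Threshold 240 mm: R8 (57.89 mm), R5 (151.58 mm), R6 (208.23 mm) are within range.

R8, R5, R6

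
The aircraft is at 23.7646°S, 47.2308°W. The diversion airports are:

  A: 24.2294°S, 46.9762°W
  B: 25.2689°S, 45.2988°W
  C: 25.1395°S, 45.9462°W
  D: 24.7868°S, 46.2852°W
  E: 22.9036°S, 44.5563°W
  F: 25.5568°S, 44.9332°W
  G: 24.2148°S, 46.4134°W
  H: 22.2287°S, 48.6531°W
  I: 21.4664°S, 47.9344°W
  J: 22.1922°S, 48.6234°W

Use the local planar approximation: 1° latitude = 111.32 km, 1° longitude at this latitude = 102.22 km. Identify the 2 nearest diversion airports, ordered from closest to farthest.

Distances from 23.7646°S, 47.2308°W:
A: 57.9180 km
B: 258.9292 km
C: 201.6638 km
D: 149.3033 km
E: 289.7020 km
F: 308.1604 km
G: 97.4321 km
H: 224.4336 km
I: 265.7530 km
J: 225.6165 km
Sorted: A (57.9180 km) < G (97.4321 km) < D (149.3033 km) < C (201.6638 km) < …

A, G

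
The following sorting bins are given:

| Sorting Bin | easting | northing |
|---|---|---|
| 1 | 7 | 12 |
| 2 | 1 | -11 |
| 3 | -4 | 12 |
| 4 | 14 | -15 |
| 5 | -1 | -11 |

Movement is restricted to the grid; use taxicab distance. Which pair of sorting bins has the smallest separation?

Pairwise distances:
2–5: 2
1–3: 11
2–4: 17
4–5: 19
3–5: 26
2–3: 28
1–2: 29
1–5: 31
1–4: 34
3–4: 45
Closest pair: 2–5 at 2.

2 and 5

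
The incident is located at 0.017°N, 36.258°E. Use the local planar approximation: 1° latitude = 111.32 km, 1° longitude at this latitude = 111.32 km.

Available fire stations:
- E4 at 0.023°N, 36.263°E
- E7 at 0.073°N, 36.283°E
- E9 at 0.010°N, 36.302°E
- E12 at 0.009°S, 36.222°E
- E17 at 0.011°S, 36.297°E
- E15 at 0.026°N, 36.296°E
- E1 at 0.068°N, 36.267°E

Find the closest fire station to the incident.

Distances from 0.017°N, 36.258°E:
E4: 0.869 km
E7: 6.827 km
E9: 4.960 km
E12: 4.943 km
E17: 5.345 km
E15: 4.347 km
E1: 5.765 km
Minimum: E4 at 0.869 km.

E4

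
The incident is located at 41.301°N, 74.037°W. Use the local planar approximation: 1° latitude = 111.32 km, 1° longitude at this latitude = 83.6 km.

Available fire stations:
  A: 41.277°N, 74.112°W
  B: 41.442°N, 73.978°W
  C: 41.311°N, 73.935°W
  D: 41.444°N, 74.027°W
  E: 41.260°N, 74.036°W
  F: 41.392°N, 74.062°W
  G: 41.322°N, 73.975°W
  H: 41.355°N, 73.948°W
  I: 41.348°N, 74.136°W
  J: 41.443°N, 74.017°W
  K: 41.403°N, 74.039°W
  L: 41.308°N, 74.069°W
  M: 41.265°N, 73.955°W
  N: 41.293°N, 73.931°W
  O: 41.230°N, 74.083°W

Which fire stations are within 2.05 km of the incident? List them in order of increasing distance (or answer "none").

none

Distances from 41.301°N, 74.037°W:
A: 6.815 km
B: 16.453 km
C: 8.600 km
D: 15.941 km
E: 4.565 km
F: 10.343 km
G: 5.686 km
H: 9.565 km
I: 9.791 km
J: 15.896 km
K: 11.356 km
L: 2.786 km
M: 7.941 km
N: 8.906 km
O: 8.790 km
Threshold 2.05 km: none within range.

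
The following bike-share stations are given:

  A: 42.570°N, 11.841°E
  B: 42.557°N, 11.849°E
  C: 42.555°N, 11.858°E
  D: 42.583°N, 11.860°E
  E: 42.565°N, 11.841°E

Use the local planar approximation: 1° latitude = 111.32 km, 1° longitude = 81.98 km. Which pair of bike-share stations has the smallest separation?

Pairwise distances:
A–B: 1.589 km
A–C: 2.175 km
A–D: 2.126 km
A–E: 0.557 km
B–C: 0.771 km
B–D: 3.032 km
B–E: 1.106 km
C–D: 3.121 km
C–E: 1.784 km
D–E: 2.538 km
Closest pair: A–E at 0.557 km.

A and E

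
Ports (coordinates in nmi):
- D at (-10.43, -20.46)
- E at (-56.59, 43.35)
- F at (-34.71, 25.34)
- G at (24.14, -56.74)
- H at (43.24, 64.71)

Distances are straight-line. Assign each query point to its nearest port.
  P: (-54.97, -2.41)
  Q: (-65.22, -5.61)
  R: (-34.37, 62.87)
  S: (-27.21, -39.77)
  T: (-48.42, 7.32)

P at (-54.97, -2.41):
  D: 48.06 nmi
  E: 45.79 nmi
  F: 34.36 nmi
  G: 95.97 nmi
  H: 118.96 nmi
  → nearest: F (34.36 nmi)
Q at (-65.22, -5.61):
  D: 56.77 nmi
  E: 49.71 nmi
  F: 43.46 nmi
  G: 102.95 nmi
  H: 129.26 nmi
  → nearest: F (43.46 nmi)
R at (-34.37, 62.87):
  D: 86.70 nmi
  E: 29.58 nmi
  F: 37.53 nmi
  G: 133.15 nmi
  H: 77.63 nmi
  → nearest: E (29.58 nmi)
S at (-27.21, -39.77):
  D: 25.58 nmi
  E: 88.16 nmi
  F: 65.54 nmi
  G: 54.08 nmi
  H: 126.01 nmi
  → nearest: D (25.58 nmi)
T at (-48.42, 7.32):
  D: 47.06 nmi
  E: 36.94 nmi
  F: 22.64 nmi
  G: 96.79 nmi
  H: 108.14 nmi
  → nearest: F (22.64 nmi)

P→F; Q→F; R→E; S→D; T→F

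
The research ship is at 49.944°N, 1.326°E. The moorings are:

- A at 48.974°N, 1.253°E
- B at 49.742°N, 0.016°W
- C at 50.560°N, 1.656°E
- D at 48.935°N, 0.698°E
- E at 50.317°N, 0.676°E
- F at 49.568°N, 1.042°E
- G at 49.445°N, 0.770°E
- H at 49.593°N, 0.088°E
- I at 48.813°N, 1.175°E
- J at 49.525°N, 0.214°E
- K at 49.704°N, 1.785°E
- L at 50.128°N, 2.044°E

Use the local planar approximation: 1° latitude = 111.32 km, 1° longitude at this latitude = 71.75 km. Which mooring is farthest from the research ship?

Distances from 49.944°N, 1.326°E:
A: √((-0.970·111.32)² + (-0.073·71.75)²) = √(11659.76678 + 27.43403) = 108.107 km
B: √((-0.202·111.32)² + (-1.342·71.75)²) = √(505.64898 + 9271.47523) = 98.879 km
C: √((0.616·111.32)² + (0.330·71.75)²) = √(4702.27279 + 560.62401) = 72.546 km
D: √((-1.009·111.32)² + (-0.628·71.75)²) = √(12616.20473 + 2030.31348) = 121.023 km
E: √((0.373·111.32)² + (-0.650·71.75)²) = √(1724.10638 + 2175.05641) = 62.443 km
F: √((-0.376·111.32)² + (-0.284·71.75)²) = √(1751.95152 + 415.22213) = 46.553 km
G: √((-0.499·111.32)² + (-0.556·71.75)²) = √(3085.65585 + 1591.45145) = 68.389 km
H: √((-0.351·111.32)² + (-1.238·71.75)²) = √(1526.72434 + 7890.14710) = 97.041 km
I: √((-1.131·111.32)² + (-0.151·71.75)²) = √(15851.54526 + 117.38097) = 126.368 km
J: √((-0.419·111.32)² + (-1.112·71.75)²) = √(2175.57691 + 6365.80580) = 92.420 km
K: √((-0.240·111.32)² + (0.459·71.75)²) = √(713.78740 + 1084.59896) = 42.407 km
L: √((0.184·111.32)² + (0.718·71.75)²) = √(419.54837 + 2653.94977) = 55.439 km
Maximum: I at 126.368 km.

I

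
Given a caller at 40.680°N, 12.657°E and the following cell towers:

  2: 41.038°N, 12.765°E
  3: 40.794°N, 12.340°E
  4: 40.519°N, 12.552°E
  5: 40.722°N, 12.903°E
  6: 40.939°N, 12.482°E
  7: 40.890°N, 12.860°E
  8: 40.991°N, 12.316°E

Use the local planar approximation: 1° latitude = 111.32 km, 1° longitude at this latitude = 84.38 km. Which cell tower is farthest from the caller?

8

Distances from 40.680°N, 12.657°E:
2: √((0.358·111.32)² + (0.108·84.38)²) = √(1588.22654 + 83.04750) = 40.881 km
3: √((0.114·111.32)² + (-0.317·84.38)²) = √(161.04828 + 715.48011) = 29.606 km
4: √((-0.161·111.32)² + (-0.105·84.38)²) = √(321.21672 + 78.49783) = 19.993 km
5: √((0.042·111.32)² + (0.246·84.38)²) = √(21.85974 + 430.87298) = 21.278 km
6: √((0.259·111.32)² + (-0.175·84.38)²) = √(831.27730 + 218.04952) = 32.393 km
7: √((0.210·111.32)² + (0.203·84.38)²) = √(546.49348 + 293.40744) = 28.981 km
8: √((0.311·111.32)² + (-0.341·84.38)²) = √(1198.58041 + 827.91891) = 45.017 km
Maximum: 8 at 45.017 km.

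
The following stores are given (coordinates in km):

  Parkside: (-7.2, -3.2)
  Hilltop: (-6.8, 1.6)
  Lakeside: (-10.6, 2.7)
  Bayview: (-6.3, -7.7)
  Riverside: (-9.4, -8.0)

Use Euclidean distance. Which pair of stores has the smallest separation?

Bayview and Riverside

Pairwise distances:
Parkside–Hilltop: 4.8 km
Parkside–Lakeside: 6.8 km
Parkside–Bayview: 4.6 km
Parkside–Riverside: 5.3 km
Hilltop–Lakeside: 4.0 km
Hilltop–Bayview: 9.3 km
Hilltop–Riverside: 9.9 km
Lakeside–Bayview: 11.3 km
Lakeside–Riverside: 10.8 km
Bayview–Riverside: 3.1 km
Closest pair: Bayview–Riverside at 3.1 km.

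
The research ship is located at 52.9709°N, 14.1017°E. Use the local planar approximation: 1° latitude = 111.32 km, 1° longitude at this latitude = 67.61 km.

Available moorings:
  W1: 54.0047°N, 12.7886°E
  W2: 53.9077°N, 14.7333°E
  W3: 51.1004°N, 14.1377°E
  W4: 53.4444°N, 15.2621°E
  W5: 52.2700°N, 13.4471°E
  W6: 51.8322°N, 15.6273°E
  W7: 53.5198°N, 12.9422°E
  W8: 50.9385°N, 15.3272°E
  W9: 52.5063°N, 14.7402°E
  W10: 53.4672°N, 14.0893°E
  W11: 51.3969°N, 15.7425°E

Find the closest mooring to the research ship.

W10

Distances from 52.9709°N, 14.1017°E:
W1: 145.3467 km
W2: 112.6888 km
W3: 208.2383 km
W4: 94.5171 km
W5: 89.7023 km
W6: 163.4233 km
W7: 99.3943 km
W8: 240.9413 km
W9: 67.3680 km
W10: 55.2545 km
W11: 207.3830 km
Minimum: W10 at 55.2545 km.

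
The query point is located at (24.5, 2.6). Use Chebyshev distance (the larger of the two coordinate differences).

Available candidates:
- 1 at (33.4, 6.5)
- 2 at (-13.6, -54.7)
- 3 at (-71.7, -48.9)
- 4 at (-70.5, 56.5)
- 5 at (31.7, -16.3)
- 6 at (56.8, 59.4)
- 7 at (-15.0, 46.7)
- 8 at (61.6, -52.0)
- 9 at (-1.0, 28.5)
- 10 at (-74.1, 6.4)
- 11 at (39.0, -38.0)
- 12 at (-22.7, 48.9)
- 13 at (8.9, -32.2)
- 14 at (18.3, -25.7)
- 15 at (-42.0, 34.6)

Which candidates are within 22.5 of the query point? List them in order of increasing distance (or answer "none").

1, 5

Distances from (24.5, 2.6):
1: 8.9
2: 57.3
3: 96.2
4: 95.0
5: 18.9
6: 56.8
7: 44.1
8: 54.6
9: 25.9
10: 98.6
11: 40.6
12: 47.2
13: 34.8
14: 28.3
15: 66.5
Threshold 22.5: 1 (8.9), 5 (18.9) are within range.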